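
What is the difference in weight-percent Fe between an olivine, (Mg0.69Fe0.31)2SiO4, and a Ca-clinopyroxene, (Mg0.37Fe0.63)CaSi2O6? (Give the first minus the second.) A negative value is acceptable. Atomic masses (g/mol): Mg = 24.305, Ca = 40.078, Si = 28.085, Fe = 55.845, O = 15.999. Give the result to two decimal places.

6.73 percentage points

First mineral: 34.624 g Fe in 160.246 g formula = 21.61 wt% Fe.
Second mineral: 35.182 g Fe in 236.417 g formula = 14.88 wt% Fe.
21.61% − 14.88% gives a difference of 6.73 percentage points.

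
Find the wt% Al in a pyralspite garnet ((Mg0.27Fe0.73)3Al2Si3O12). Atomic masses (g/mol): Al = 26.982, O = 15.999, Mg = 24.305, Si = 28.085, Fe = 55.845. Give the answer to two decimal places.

Molar mass of (Mg0.27Fe0.73)3Al2Si3O12: 0.81*24.305 + 2.19*55.845 + 2*26.982 + 3*28.085 + 12*15.999 = 472.195 g/mol.
Mass of Al per formula unit: 2 × 26.982 = 53.964 g.
Weight fraction Al = 53.964 / 472.195 = 0.1143.

11.43 wt%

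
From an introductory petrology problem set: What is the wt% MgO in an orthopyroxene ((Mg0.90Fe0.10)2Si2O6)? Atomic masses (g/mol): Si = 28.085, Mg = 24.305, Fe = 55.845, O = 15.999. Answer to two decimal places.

35.03 wt%

M((Mg0.90Fe0.10)2Si2O6) = 207.082 g/mol; M(MgO) = 40.304 g/mol.
Moles MgO per formula unit = 1.80 Mg ÷ 1 = 1.8000.
MgO fraction = (1.8000 × 40.304) / 207.082 = 72.547/207.082 = 0.3503.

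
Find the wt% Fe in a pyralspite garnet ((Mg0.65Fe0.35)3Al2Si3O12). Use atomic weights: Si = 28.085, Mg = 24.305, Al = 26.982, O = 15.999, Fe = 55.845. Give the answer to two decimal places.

Molar mass of (Mg0.65Fe0.35)3Al2Si3O12: 1.95·24.305 + 1.05·55.845 + 2·26.982 + 3·28.085 + 12·15.999 = 436.239 g/mol.
Mass of Fe per formula unit: 1.05 × 55.845 = 58.637 g.
Weight fraction Fe = 58.637 / 436.239 = 0.1344.

13.44 wt%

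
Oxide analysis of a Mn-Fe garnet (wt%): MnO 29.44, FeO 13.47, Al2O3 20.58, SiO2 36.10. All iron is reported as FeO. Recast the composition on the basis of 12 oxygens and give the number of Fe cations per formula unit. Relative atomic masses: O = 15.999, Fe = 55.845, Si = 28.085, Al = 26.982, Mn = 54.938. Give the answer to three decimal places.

MnO: 29.44/70.937 = 0.41502 mol → 0.41502 mol Mn, 0.41502 mol O.
FeO: 13.47/71.844 = 0.18749 mol → 0.18749 mol Fe, 0.18749 mol O.
Al2O3: 20.58/101.961 = 0.20184 mol → 0.40368 mol Al, 0.60552 mol O.
SiO2: 36.10/60.083 = 0.60084 mol → 0.60084 mol Si, 1.20168 mol O.
Total oxygen = 2.40971 mol. Normalization factor = 12/2.40971 = 4.97985.
Fe per 12 O = 0.18749 × 4.97985 = 0.934.

0.934 Fe apfu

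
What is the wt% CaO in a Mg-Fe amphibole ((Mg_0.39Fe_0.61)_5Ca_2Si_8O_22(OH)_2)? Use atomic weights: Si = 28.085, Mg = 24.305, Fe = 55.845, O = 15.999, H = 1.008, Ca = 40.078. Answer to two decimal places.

Molar mass of (Mg_0.39Fe_0.61)_5Ca_2Si_8O_22(OH)_2 = 1.95*24.305 + 3.05*55.845 + 2*40.078 + 8*28.085 + 24*15.999 + 2*1.008 = 908.550 g/mol.
Each formula unit contains 2 Ca, equivalent to 2/1 = 2.0000 mol CaO.
M(CaO) = 1×40.078 + 1×15.999 = 56.077 g/mol.
Mass of CaO per formula unit = 2.0000 × 56.077 = 112.154 g.
CaO wt% = 112.154 / 908.550 × 100 = 12.34%.

12.34 wt%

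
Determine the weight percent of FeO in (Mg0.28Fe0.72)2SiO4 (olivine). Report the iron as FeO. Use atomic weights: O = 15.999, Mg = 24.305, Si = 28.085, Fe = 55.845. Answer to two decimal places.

55.59 wt%

Formula mass = 186.109 g/mol.
1.44 Fe → 1.4400 mol FeO per formula unit; M(FeO) = 71.844, so FeO mass = 103.455 g.
103.455/186.109 × 100 = 55.59 wt%.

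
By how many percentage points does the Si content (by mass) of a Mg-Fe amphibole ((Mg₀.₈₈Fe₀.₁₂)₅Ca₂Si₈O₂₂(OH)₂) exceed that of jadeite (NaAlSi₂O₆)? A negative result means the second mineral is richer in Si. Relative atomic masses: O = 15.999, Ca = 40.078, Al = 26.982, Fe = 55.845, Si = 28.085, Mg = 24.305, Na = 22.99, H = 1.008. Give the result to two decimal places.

-0.76 percentage points

M((Mg₀.₈₈Fe₀.₁₂)₅Ca₂Si₈O₂₂(OH)₂) = 831.277 g/mol, so wt% Si = 224.680/831.277 × 100 = 27.03%.
M(NaAlSi₂O₆) = 202.136 g/mol, so wt% Si = 56.170/202.136 × 100 = 27.79%.
27.03 − 27.79 = -0.76 pp.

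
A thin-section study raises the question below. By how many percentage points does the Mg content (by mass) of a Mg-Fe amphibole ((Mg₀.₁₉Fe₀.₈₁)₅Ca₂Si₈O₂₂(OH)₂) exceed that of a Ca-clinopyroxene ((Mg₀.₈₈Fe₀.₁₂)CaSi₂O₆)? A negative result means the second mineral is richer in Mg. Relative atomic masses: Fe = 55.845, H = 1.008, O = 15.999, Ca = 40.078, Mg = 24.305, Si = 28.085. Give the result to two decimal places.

-7.25 percentage points

First mineral: 23.090 g Mg in 940.090 g formula = 2.46 wt% Mg.
Second mineral: 21.388 g Mg in 220.332 g formula = 9.71 wt% Mg.
2.46% − 9.71% gives a difference of -7.25 percentage points.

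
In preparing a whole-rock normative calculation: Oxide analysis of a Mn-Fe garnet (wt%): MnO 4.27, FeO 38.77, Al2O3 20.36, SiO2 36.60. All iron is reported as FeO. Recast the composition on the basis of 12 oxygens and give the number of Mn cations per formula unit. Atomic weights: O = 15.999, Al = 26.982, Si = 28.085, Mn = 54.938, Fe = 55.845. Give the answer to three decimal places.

MnO: 4.27/70.937 = 0.06019 mol → 0.06019 mol Mn, 0.06019 mol O.
FeO: 38.77/71.844 = 0.53964 mol → 0.53964 mol Fe, 0.53964 mol O.
Al2O3: 20.36/101.961 = 0.19968 mol → 0.39936 mol Al, 0.59904 mol O.
SiO2: 36.60/60.083 = 0.60916 mol → 0.60916 mol Si, 1.21832 mol O.
Total oxygen = 2.41719 mol. Normalization factor = 12/2.41719 = 4.96444.
Mn per 12 O = 0.06019 × 4.96444 = 0.299.

0.299 Mn apfu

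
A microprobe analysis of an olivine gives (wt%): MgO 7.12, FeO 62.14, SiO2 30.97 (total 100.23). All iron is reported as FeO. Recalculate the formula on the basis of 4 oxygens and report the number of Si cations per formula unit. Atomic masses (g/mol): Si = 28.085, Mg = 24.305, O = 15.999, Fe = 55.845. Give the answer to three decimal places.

0.995 Si apfu

MgO: 7.12/40.304 = 0.17666 mol → 0.17666 mol Mg, 0.17666 mol O.
FeO: 62.14/71.844 = 0.86493 mol → 0.86493 mol Fe, 0.86493 mol O.
SiO2: 30.97/60.083 = 0.51545 mol → 0.51545 mol Si, 1.03090 mol O.
Total oxygen = 2.07249 mol. Normalization factor = 4/2.07249 = 1.93005.
Si per 4 O = 0.51545 × 1.93005 = 0.995.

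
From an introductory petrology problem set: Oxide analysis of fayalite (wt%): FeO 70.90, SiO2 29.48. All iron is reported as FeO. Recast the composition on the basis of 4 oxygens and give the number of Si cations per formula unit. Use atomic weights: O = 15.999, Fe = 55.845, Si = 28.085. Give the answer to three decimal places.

FeO (M=71.844): mol = 0.98686; Fe = 0.98686, O = 0.98686.
SiO2 (M=60.083): mol = 0.49065; Si = 0.49065, O = 0.98130.
ΣO = 1.96816; factor = 4/ΣO = 2.03236.
Si apfu = 0.49065 × 2.03236 = 0.997.

0.997 Si apfu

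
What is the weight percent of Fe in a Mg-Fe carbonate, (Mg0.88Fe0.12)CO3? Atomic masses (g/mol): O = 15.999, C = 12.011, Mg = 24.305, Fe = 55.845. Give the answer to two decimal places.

7.61 mass %

Molar mass of (Mg0.88Fe0.12)CO3: 0.88·24.305 + 0.12·55.845 + 1·12.011 + 3·15.999 = 88.098 g/mol.
Mass of Fe per formula unit: 0.12 × 55.845 = 6.701 g.
Weight fraction Fe = 6.701 / 88.098 = 0.0761.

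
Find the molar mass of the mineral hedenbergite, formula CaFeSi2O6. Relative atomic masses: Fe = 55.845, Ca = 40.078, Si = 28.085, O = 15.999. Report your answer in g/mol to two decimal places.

248.09 g/mol

M = 1*40.078 + 1*55.845 + 2*28.085 + 6*15.999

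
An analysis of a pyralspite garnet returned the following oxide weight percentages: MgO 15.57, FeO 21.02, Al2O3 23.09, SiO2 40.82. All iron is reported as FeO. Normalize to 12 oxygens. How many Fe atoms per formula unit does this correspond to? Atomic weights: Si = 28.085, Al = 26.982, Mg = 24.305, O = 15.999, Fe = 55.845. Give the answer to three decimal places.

MgO: 15.57/40.304 = 0.38631 mol → 0.38631 mol Mg, 0.38631 mol O.
FeO: 21.02/71.844 = 0.29258 mol → 0.29258 mol Fe, 0.29258 mol O.
Al2O3: 23.09/101.961 = 0.22646 mol → 0.45292 mol Al, 0.67938 mol O.
SiO2: 40.82/60.083 = 0.67939 mol → 0.67939 mol Si, 1.35878 mol O.
Total oxygen = 2.71705 mol. Normalization factor = 12/2.71705 = 4.41655.
Fe per 12 O = 0.29258 × 4.41655 = 1.292.

1.292 Fe apfu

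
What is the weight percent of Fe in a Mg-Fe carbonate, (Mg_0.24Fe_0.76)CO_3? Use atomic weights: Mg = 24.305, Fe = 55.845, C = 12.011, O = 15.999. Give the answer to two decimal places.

Molar mass of (Mg_0.24Fe_0.76)CO_3: 0.24*24.305 + 0.76*55.845 + 1*12.011 + 3*15.999 = 108.283 g/mol.
Mass of Fe per formula unit: 0.76 × 55.845 = 42.442 g.
Weight fraction Fe = 42.442 / 108.283 = 0.3920.

39.20 weight percent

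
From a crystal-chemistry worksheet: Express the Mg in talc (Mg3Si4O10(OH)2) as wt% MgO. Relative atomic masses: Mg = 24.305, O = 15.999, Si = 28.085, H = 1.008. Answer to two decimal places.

M(Mg3Si4O10(OH)2) = 379.259 g/mol; M(MgO) = 40.304 g/mol.
Moles MgO per formula unit = 3 Mg ÷ 1 = 3.0000.
MgO fraction = (3.0000 × 40.304) / 379.259 = 120.912/379.259 = 0.3188.

31.88 wt%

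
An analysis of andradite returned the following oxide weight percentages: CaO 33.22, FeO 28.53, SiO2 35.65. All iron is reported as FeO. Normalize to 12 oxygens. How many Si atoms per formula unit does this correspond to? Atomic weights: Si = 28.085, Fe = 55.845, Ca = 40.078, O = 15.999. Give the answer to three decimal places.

CaO (M=56.077): mol = 0.59240; Ca = 0.59240, O = 0.59240.
FeO (M=71.844): mol = 0.39711; Fe = 0.39711, O = 0.39711.
SiO2 (M=60.083): mol = 0.59335; Si = 0.59335, O = 1.18670.
ΣO = 2.17621; factor = 12/ΣO = 5.51417.
Si apfu = 0.59335 × 5.51417 = 3.272.

3.272 Si apfu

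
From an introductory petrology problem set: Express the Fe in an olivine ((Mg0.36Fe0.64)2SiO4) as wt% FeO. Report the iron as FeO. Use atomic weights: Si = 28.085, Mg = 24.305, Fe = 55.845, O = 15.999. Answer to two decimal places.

50.79 wt%

M((Mg0.36Fe0.64)2SiO4) = 181.062 g/mol; M(FeO) = 71.844 g/mol.
Moles FeO per formula unit = 1.28 Fe ÷ 1 = 1.2800.
FeO fraction = (1.2800 × 71.844) / 181.062 = 91.960/181.062 = 0.5079.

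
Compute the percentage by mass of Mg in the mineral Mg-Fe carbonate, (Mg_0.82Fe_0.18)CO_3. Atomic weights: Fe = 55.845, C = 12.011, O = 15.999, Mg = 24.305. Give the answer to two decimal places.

22.15 weight percent

M((Mg_0.82Fe_0.18)CO_3) = 89.990 g/mol.
Mg contributes 0.82 × 24.305 = 19.930 g per mole.
19.930/89.990 = 0.2215 → 22.15%.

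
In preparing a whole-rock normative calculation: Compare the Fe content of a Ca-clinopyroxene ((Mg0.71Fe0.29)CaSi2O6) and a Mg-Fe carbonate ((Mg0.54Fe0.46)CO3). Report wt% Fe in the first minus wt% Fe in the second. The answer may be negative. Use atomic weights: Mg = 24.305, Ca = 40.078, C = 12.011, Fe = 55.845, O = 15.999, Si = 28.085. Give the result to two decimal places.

-18.82 percentage points

First mineral: 16.195 g Fe in 225.694 g formula = 7.18 wt% Fe.
Second mineral: 25.689 g Fe in 98.821 g formula = 26.00 wt% Fe.
7.18% − 26.00% gives a difference of -18.82 percentage points.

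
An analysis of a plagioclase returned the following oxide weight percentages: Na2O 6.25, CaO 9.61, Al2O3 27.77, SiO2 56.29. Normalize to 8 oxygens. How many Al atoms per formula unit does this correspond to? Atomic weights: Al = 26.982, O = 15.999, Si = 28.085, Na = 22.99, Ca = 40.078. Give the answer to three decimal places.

1.471 Al apfu

6.25 wt% Na2O ÷ 61.979 g/mol = 0.10084 mol, giving 0.20168 Na and 0.10084 O.
9.61 wt% CaO ÷ 56.077 g/mol = 0.17137 mol, giving 0.17137 Ca and 0.17137 O.
27.77 wt% Al2O3 ÷ 101.961 g/mol = 0.27236 mol, giving 0.54472 Al and 0.81708 O.
56.29 wt% SiO2 ÷ 60.083 g/mol = 0.93687 mol, giving 0.93687 Si and 1.87374 O.
Oxygen sums to 2.96303; scaling by 8/2.96303 = 2.69994 puts the formula on 8 O.
Al: 0.54472 × 2.69994 = 1.471 atoms per formula unit.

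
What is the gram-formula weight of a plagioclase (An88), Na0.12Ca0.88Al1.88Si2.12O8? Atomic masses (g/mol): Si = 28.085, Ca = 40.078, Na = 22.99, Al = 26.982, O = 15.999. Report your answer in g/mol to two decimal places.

M = 0.12·22.99 + 0.88·40.078 + 1.88·26.982 + 2.12·28.085 + 8·15.999

276.29 g/mol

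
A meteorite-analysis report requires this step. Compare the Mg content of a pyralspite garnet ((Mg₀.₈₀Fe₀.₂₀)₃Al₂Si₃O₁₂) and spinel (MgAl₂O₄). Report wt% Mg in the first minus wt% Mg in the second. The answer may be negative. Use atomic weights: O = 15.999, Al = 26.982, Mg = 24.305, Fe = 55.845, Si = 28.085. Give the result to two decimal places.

-3.26 percentage points

Mg in (Mg₀.₈₀Fe₀.₂₀)₃Al₂Si₃O₁₂: molar mass 422.046 g/mol; 2.40×24.305 = 58.332 g → 13.82 wt%.
Mg in MgAl₂O₄: molar mass 142.265 g/mol; 1×24.305 = 24.305 g → 17.08 wt%.
Difference = 13.82 − 17.08 = -3.26 percentage points.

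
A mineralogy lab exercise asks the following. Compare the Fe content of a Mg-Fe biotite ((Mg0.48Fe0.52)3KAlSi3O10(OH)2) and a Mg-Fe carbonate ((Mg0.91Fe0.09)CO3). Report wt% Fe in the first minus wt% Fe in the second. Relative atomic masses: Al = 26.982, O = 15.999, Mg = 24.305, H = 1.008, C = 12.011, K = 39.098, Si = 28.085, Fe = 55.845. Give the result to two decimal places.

Fe in (Mg0.48Fe0.52)3KAlSi3O10(OH)2: molar mass 466.456 g/mol; 1.56×55.845 = 87.118 g → 18.68 wt%.
Fe in (Mg0.91Fe0.09)CO3: molar mass 87.152 g/mol; 0.09×55.845 = 5.026 g → 5.77 wt%.
Difference = 18.68 − 5.77 = 12.91 percentage points.

12.91 percentage points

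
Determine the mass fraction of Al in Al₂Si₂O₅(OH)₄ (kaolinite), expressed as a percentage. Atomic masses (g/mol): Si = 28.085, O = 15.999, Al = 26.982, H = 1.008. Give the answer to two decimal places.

20.90 weight percent

Molar mass of Al₂Si₂O₅(OH)₄: 2·26.982 + 2·28.085 + 9·15.999 + 4·1.008 = 258.157 g/mol.
Mass of Al per formula unit: 2 × 26.982 = 53.964 g.
Weight fraction Al = 53.964 / 258.157 = 0.2090.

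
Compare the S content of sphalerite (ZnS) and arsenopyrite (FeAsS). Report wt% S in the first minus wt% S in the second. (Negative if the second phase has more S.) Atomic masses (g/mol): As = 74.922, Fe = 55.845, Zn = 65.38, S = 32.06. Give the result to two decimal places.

13.21 percentage points

S in ZnS: molar mass 97.440 g/mol; 1×32.06 = 32.060 g → 32.90 wt%.
S in FeAsS: molar mass 162.827 g/mol; 1×32.06 = 32.060 g → 19.69 wt%.
Difference = 32.90 − 19.69 = 13.21 percentage points.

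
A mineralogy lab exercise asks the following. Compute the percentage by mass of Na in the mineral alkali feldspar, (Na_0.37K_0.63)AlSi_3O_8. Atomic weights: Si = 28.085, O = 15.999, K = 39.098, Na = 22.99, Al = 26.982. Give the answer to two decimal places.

3.12 wt%

Formula mass = 0.37×22.99 + 0.63×39.098 + 1×26.982 + 3×28.085 + 8×15.999 = 272.367 g/mol, of which 8.506 g is Na.
So Na makes up 8.506/272.367 = 0.0312 of the mass, i.e. 3.12%.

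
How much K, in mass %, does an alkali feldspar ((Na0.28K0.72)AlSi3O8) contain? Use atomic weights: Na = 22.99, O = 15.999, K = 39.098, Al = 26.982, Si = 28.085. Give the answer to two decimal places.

10.28 mass %

M((Na0.28K0.72)AlSi3O8) = 273.817 g/mol.
K contributes 0.72 × 39.098 = 28.151 g per mole.
28.151/273.817 = 0.1028 → 10.28%.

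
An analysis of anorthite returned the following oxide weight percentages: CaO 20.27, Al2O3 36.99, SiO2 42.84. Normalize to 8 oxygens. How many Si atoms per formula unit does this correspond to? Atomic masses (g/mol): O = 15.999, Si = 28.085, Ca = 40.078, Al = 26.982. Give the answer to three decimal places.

CaO: 20.27/56.077 = 0.36147 mol → 0.36147 mol Ca, 0.36147 mol O.
Al2O3: 36.99/101.961 = 0.36279 mol → 0.72558 mol Al, 1.08837 mol O.
SiO2: 42.84/60.083 = 0.71301 mol → 0.71301 mol Si, 1.42602 mol O.
Total oxygen = 2.87586 mol. Normalization factor = 8/2.87586 = 2.78178.
Si per 8 O = 0.71301 × 2.78178 = 1.983.

1.983 Si apfu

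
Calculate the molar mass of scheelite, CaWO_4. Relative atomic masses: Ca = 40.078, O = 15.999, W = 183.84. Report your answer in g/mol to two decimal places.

287.91 g/mol

The formula mass is the sum 1*40.078 + 1*183.84 + 4*15.999.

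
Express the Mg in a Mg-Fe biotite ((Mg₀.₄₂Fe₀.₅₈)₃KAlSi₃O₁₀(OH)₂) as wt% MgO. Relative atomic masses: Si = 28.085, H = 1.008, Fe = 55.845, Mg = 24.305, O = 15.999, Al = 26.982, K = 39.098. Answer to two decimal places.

Molar mass of (Mg₀.₄₂Fe₀.₅₈)₃KAlSi₃O₁₀(OH)₂ = 1.26×24.305 + 1.74×55.845 + 1×39.098 + 1×26.982 + 3×28.085 + 12×15.999 + 2×1.008 = 472.134 g/mol.
Each formula unit contains 1.26 Mg, equivalent to 1.26/1 = 1.2600 mol MgO.
M(MgO) = 1×24.305 + 1×15.999 = 40.304 g/mol.
Mass of MgO per formula unit = 1.2600 × 40.304 = 50.783 g.
MgO wt% = 50.783 / 472.134 × 100 = 10.76%.

10.76 wt%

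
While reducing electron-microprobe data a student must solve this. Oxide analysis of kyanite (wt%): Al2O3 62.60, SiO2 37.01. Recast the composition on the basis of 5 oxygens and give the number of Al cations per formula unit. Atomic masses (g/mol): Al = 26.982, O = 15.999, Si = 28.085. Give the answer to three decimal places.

Al2O3: 62.60/101.961 = 0.61396 mol → 1.22792 mol Al, 1.84188 mol O.
SiO2: 37.01/60.083 = 0.61598 mol → 0.61598 mol Si, 1.23196 mol O.
Total oxygen = 3.07384 mol. Normalization factor = 5/3.07384 = 1.62663.
Al per 5 O = 1.22792 × 1.62663 = 1.997.

1.997 Al apfu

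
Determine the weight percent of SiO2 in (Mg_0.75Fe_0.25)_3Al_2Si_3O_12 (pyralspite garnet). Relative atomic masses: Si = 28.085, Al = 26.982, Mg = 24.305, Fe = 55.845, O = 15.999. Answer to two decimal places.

42.23 wt%

Molar mass of (Mg_0.75Fe_0.25)_3Al_2Si_3O_12 = 2.25·24.305 + 0.75·55.845 + 2·26.982 + 3·28.085 + 12·15.999 = 426.777 g/mol.
Each formula unit contains 3 Si, equivalent to 3/1 = 3.0000 mol SiO2.
M(SiO2) = 1×28.085 + 2×15.999 = 60.083 g/mol.
Mass of SiO2 per formula unit = 3.0000 × 60.083 = 180.249 g.
SiO2 wt% = 180.249 / 426.777 × 100 = 42.23%.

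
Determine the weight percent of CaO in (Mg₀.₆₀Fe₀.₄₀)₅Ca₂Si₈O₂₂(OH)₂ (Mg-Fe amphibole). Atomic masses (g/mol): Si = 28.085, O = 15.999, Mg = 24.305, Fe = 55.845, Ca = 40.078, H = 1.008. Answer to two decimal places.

Formula mass = 875.433 g/mol.
2 Ca → 2.0000 mol CaO per formula unit; M(CaO) = 56.077, so CaO mass = 112.154 g.
112.154/875.433 × 100 = 12.81 wt%.

12.81 wt%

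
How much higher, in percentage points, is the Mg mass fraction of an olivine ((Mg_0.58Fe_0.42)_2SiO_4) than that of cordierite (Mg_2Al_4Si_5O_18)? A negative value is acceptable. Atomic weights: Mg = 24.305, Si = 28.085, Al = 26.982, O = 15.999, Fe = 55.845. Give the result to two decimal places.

Mg in (Mg_0.58Fe_0.42)_2SiO_4: molar mass 167.185 g/mol; 1.16×24.305 = 28.194 g → 16.86 wt%.
Mg in Mg_2Al_4Si_5O_18: molar mass 584.945 g/mol; 2×24.305 = 48.610 g → 8.31 wt%.
Difference = 16.86 − 8.31 = 8.55 percentage points.

8.55 percentage points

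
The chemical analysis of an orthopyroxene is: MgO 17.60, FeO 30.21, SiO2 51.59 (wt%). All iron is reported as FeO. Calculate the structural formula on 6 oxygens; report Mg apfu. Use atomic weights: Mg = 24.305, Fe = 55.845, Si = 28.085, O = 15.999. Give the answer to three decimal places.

1.018 Mg apfu

17.60 wt% MgO ÷ 40.304 g/mol = 0.43668 mol, giving 0.43668 Mg and 0.43668 O.
30.21 wt% FeO ÷ 71.844 g/mol = 0.42049 mol, giving 0.42049 Fe and 0.42049 O.
51.59 wt% SiO2 ÷ 60.083 g/mol = 0.85865 mol, giving 0.85865 Si and 1.71730 O.
Oxygen sums to 2.57447; scaling by 6/2.57447 = 2.33058 puts the formula on 6 O.
Mg: 0.43668 × 2.33058 = 1.018 atoms per formula unit.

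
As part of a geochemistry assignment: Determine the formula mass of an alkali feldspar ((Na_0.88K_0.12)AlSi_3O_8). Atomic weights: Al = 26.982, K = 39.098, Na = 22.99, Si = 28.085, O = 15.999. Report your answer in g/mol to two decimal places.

264.15 g/mol

M = 0.88×22.99 + 0.12×39.098 + 1×26.982 + 3×28.085 + 8×15.999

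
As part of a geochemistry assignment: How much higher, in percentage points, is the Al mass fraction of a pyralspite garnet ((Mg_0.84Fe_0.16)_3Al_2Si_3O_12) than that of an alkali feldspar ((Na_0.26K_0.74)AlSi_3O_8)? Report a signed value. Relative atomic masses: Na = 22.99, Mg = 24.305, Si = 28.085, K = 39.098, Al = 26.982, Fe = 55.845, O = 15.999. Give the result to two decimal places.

Al in (Mg_0.84Fe_0.16)_3Al_2Si_3O_12: molar mass 418.261 g/mol; 2×26.982 = 53.964 g → 12.90 wt%.
Al in (Na_0.26K_0.74)AlSi_3O_8: molar mass 274.139 g/mol; 1×26.982 = 26.982 g → 9.84 wt%.
Difference = 12.90 − 9.84 = 3.06 percentage points.

3.06 percentage points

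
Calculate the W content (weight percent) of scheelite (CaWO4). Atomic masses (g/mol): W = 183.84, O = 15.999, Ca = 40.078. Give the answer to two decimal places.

Molar mass of CaWO4: 1×40.078 + 1×183.84 + 4×15.999 = 287.914 g/mol.
Mass of W per formula unit: 1 × 183.84 = 183.840 g.
Weight fraction W = 183.840 / 287.914 = 0.6385.

63.85 weight percent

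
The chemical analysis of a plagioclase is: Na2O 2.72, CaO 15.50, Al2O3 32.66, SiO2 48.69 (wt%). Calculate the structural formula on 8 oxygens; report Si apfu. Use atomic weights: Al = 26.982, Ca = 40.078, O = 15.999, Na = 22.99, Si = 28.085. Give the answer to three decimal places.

2.234 Si apfu

Na2O (M=61.979): mol = 0.04389; Na = 0.08778, O = 0.04389.
CaO (M=56.077): mol = 0.27641; Ca = 0.27641, O = 0.27641.
Al2O3 (M=101.961): mol = 0.32032; Al = 0.64064, O = 0.96096.
SiO2 (M=60.083): mol = 0.81038; Si = 0.81038, O = 1.62076.
ΣO = 2.90202; factor = 8/ΣO = 2.75670.
Si apfu = 0.81038 × 2.75670 = 2.234.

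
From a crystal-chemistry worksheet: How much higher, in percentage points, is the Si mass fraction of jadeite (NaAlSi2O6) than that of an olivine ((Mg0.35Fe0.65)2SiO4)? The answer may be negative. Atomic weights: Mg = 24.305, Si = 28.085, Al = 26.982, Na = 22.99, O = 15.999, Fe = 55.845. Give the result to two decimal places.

12.33 percentage points

Si in NaAlSi2O6: molar mass 202.136 g/mol; 2×28.085 = 56.170 g → 27.79 wt%.
Si in (Mg0.35Fe0.65)2SiO4: molar mass 181.693 g/mol; 1×28.085 = 28.085 g → 15.46 wt%.
Difference = 27.79 − 15.46 = 12.33 percentage points.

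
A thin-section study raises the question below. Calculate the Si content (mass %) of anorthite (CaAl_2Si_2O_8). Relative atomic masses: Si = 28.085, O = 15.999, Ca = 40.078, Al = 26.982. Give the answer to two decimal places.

20.19 mass %

Formula mass = 1×40.078 + 2×26.982 + 2×28.085 + 8×15.999 = 278.204 g/mol, of which 56.170 g is Si.
So Si makes up 56.170/278.204 = 0.2019 of the mass, i.e. 20.19%.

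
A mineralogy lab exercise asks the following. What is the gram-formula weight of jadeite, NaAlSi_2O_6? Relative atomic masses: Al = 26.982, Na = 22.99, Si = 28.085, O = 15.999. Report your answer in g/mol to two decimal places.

The formula mass is the sum 1·22.99 + 1·26.982 + 2·28.085 + 6·15.999.

202.14 g/mol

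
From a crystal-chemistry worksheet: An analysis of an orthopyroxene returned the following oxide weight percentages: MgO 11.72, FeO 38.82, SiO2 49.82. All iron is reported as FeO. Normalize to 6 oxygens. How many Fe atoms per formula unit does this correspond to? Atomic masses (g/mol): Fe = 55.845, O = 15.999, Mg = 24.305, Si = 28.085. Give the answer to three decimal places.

11.72 wt% MgO ÷ 40.304 g/mol = 0.29079 mol, giving 0.29079 Mg and 0.29079 O.
38.82 wt% FeO ÷ 71.844 g/mol = 0.54034 mol, giving 0.54034 Fe and 0.54034 O.
49.82 wt% SiO2 ÷ 60.083 g/mol = 0.82919 mol, giving 0.82919 Si and 1.65838 O.
Oxygen sums to 2.48951; scaling by 6/2.48951 = 2.41011 puts the formula on 6 O.
Fe: 0.54034 × 2.41011 = 1.302 atoms per formula unit.

1.302 Fe apfu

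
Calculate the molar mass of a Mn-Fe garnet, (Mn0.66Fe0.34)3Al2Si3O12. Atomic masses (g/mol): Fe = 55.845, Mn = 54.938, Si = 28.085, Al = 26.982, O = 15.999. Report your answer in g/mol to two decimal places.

495.95 g/mol

M = 1.98(54.938) + 1.02(55.845) + 2(26.982) + 3(28.085) + 12(15.999)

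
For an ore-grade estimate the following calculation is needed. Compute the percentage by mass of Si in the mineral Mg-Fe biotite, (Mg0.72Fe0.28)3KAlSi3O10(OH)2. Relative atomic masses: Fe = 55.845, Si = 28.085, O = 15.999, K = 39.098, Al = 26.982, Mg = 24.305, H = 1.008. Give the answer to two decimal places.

18.99 mass %

Formula mass = 2.16×24.305 + 0.84×55.845 + 1×39.098 + 1×26.982 + 3×28.085 + 12×15.999 + 2×1.008 = 443.748 g/mol, of which 84.255 g is Si.
So Si makes up 84.255/443.748 = 0.1899 of the mass, i.e. 18.99%.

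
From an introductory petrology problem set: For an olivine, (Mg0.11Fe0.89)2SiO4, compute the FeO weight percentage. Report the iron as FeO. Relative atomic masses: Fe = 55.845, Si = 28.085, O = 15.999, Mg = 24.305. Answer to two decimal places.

M((Mg0.11Fe0.89)2SiO4) = 196.832 g/mol; M(FeO) = 71.844 g/mol.
Moles FeO per formula unit = 1.78 Fe ÷ 1 = 1.7800.
FeO fraction = (1.7800 × 71.844) / 196.832 = 127.882/196.832 = 0.6497.

64.97 wt%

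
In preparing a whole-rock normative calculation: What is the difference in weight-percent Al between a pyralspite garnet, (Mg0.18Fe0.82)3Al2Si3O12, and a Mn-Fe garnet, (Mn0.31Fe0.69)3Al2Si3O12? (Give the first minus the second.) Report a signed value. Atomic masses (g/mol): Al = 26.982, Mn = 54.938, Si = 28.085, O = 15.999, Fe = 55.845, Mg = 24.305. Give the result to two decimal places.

0.37 percentage points

Al in (Mg0.18Fe0.82)3Al2Si3O12: molar mass 480.710 g/mol; 2×26.982 = 53.964 g → 11.23 wt%.
Al in (Mn0.31Fe0.69)3Al2Si3O12: molar mass 496.898 g/mol; 2×26.982 = 53.964 g → 10.86 wt%.
Difference = 11.23 − 10.86 = 0.37 percentage points.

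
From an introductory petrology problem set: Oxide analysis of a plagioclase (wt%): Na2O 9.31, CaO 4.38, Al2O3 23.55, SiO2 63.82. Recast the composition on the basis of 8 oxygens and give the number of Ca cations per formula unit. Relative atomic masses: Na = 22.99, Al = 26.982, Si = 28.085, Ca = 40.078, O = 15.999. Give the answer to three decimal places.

Na2O (M=61.979): mol = 0.15021; Na = 0.30042, O = 0.15021.
CaO (M=56.077): mol = 0.07811; Ca = 0.07811, O = 0.07811.
Al2O3 (M=101.961): mol = 0.23097; Al = 0.46194, O = 0.69291.
SiO2 (M=60.083): mol = 1.06220; Si = 1.06220, O = 2.12440.
ΣO = 3.04563; factor = 8/ΣO = 2.62671.
Ca apfu = 0.07811 × 2.62671 = 0.205.

0.205 Ca apfu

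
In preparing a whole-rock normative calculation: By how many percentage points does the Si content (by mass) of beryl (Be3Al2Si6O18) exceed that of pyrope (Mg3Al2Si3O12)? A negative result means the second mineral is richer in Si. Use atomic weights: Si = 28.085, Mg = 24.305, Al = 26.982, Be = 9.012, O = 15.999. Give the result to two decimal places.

M(Be3Al2Si6O18) = 537.492 g/mol, so wt% Si = 168.510/537.492 × 100 = 31.35%.
M(Mg3Al2Si3O12) = 403.122 g/mol, so wt% Si = 84.255/403.122 × 100 = 20.90%.
31.35 − 20.90 = 10.45 pp.

10.45 percentage points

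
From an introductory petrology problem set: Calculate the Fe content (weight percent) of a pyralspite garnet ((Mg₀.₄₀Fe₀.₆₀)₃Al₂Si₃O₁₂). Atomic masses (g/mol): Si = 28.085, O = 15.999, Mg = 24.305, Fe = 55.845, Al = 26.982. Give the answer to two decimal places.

21.86 weight percent

M((Mg₀.₄₀Fe₀.₆₀)₃Al₂Si₃O₁₂) = 459.894 g/mol.
Fe contributes 1.80 × 55.845 = 100.521 g per mole.
100.521/459.894 = 0.2186 → 21.86%.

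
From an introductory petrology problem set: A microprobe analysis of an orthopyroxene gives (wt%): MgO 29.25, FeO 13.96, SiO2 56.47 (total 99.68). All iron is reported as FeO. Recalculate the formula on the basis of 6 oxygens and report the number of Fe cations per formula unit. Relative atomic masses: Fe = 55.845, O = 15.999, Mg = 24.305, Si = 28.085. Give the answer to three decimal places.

MgO (M=40.304): mol = 0.72573; Mg = 0.72573, O = 0.72573.
FeO (M=71.844): mol = 0.19431; Fe = 0.19431, O = 0.19431.
SiO2 (M=60.083): mol = 0.93987; Si = 0.93987, O = 1.87974.
ΣO = 2.79978; factor = 6/ΣO = 2.14303.
Fe apfu = 0.19431 × 2.14303 = 0.416.

0.416 Fe apfu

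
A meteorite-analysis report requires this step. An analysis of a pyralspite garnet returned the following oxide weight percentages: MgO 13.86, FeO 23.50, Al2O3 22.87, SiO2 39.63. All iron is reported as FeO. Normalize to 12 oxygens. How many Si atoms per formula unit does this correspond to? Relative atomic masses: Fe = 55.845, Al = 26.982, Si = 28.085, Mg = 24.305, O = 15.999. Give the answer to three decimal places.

2.972 Si apfu

MgO (M=40.304): mol = 0.34389; Mg = 0.34389, O = 0.34389.
FeO (M=71.844): mol = 0.32710; Fe = 0.32710, O = 0.32710.
Al2O3 (M=101.961): mol = 0.22430; Al = 0.44860, O = 0.67290.
SiO2 (M=60.083): mol = 0.65959; Si = 0.65959, O = 1.31918.
ΣO = 2.66307; factor = 12/ΣO = 4.50608.
Si apfu = 0.65959 × 4.50608 = 2.972.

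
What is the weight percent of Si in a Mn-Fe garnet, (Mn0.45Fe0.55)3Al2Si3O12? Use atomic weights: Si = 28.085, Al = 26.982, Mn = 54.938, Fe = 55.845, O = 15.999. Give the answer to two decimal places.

16.97 mass %

M((Mn0.45Fe0.55)3Al2Si3O12) = 496.518 g/mol.
Si contributes 3 × 28.085 = 84.255 g per mole.
84.255/496.518 = 0.1697 → 16.97%.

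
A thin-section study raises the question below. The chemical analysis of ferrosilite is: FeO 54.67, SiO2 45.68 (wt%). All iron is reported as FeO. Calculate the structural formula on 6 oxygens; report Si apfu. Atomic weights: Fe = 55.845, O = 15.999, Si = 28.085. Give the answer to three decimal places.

54.67 wt% FeO ÷ 71.844 g/mol = 0.76095 mol, giving 0.76095 Fe and 0.76095 O.
45.68 wt% SiO2 ÷ 60.083 g/mol = 0.76028 mol, giving 0.76028 Si and 1.52056 O.
Oxygen sums to 2.28151; scaling by 6/2.28151 = 2.62984 puts the formula on 6 O.
Si: 0.76028 × 2.62984 = 1.999 atoms per formula unit.

1.999 Si apfu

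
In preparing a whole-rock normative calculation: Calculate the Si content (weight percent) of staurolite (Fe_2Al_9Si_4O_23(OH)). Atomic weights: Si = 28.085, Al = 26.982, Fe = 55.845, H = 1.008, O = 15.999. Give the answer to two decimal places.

13.19 weight percent

M(Fe_2Al_9Si_4O_23(OH)) = 851.852 g/mol.
Si contributes 4 × 28.085 = 112.340 g per mole.
112.340/851.852 = 0.1319 → 13.19%.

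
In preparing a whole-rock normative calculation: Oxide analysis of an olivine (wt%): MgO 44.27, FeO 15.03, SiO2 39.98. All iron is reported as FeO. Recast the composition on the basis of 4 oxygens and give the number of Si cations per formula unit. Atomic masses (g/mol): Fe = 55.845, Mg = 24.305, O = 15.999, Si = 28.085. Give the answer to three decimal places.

1.009 Si apfu

MgO: 44.27/40.304 = 1.09840 mol → 1.09840 mol Mg, 1.09840 mol O.
FeO: 15.03/71.844 = 0.20920 mol → 0.20920 mol Fe, 0.20920 mol O.
SiO2: 39.98/60.083 = 0.66541 mol → 0.66541 mol Si, 1.33082 mol O.
Total oxygen = 2.63842 mol. Normalization factor = 4/2.63842 = 1.51606.
Si per 4 O = 0.66541 × 1.51606 = 1.009.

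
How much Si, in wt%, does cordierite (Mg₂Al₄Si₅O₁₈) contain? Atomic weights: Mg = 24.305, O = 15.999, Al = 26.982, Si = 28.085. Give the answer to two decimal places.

24.01 wt%

Formula mass = 2*24.305 + 4*26.982 + 5*28.085 + 18*15.999 = 584.945 g/mol, of which 140.425 g is Si.
So Si makes up 140.425/584.945 = 0.2401 of the mass, i.e. 24.01%.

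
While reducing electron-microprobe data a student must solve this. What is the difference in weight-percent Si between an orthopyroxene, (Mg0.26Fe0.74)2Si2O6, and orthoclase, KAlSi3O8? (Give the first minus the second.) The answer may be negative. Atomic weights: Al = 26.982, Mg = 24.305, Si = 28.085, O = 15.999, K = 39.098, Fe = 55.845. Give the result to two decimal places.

First mineral: 56.170 g Si in 247.453 g formula = 22.70 wt% Si.
Second mineral: 84.255 g Si in 278.327 g formula = 30.27 wt% Si.
22.70% − 30.27% gives a difference of -7.57 percentage points.

-7.57 percentage points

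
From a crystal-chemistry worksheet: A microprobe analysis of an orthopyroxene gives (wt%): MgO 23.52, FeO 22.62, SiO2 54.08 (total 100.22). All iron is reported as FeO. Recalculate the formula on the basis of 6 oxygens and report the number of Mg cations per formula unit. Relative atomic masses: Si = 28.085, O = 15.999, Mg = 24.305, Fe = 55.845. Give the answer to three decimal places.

MgO (M=40.304): mol = 0.58356; Mg = 0.58356, O = 0.58356.
FeO (M=71.844): mol = 0.31485; Fe = 0.31485, O = 0.31485.
SiO2 (M=60.083): mol = 0.90009; Si = 0.90009, O = 1.80018.
ΣO = 2.69859; factor = 6/ΣO = 2.22338.
Mg apfu = 0.58356 × 2.22338 = 1.297.

1.297 Mg apfu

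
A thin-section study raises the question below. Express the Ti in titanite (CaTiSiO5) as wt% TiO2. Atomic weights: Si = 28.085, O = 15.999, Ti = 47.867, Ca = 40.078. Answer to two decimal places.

40.74 wt%

Molar mass of CaTiSiO5 = 1*40.078 + 1*47.867 + 1*28.085 + 5*15.999 = 196.025 g/mol.
Each formula unit contains 1 Ti, equivalent to 1/1 = 1.0000 mol TiO2.
M(TiO2) = 1×47.867 + 2×15.999 = 79.865 g/mol.
Mass of TiO2 per formula unit = 1.0000 × 79.865 = 79.865 g.
TiO2 wt% = 79.865 / 196.025 × 100 = 40.74%.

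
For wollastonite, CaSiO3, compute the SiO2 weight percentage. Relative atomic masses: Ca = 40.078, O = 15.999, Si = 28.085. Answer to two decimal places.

51.72 wt%

Molar mass of CaSiO3 = 1·40.078 + 1·28.085 + 3·15.999 = 116.160 g/mol.
Each formula unit contains 1 Si, equivalent to 1/1 = 1.0000 mol SiO2.
M(SiO2) = 1×28.085 + 2×15.999 = 60.083 g/mol.
Mass of SiO2 per formula unit = 1.0000 × 60.083 = 60.083 g.
SiO2 wt% = 60.083 / 116.160 × 100 = 51.72%.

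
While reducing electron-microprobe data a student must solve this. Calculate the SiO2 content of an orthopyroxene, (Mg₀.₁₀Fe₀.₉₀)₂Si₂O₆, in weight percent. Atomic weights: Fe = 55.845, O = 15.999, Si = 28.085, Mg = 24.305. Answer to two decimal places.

46.66 wt%

Molar mass of (Mg₀.₁₀Fe₀.₉₀)₂Si₂O₆ = 0.20×24.305 + 1.80×55.845 + 2×28.085 + 6×15.999 = 257.546 g/mol.
Each formula unit contains 2 Si, equivalent to 2/1 = 2.0000 mol SiO2.
M(SiO2) = 1×28.085 + 2×15.999 = 60.083 g/mol.
Mass of SiO2 per formula unit = 2.0000 × 60.083 = 120.166 g.
SiO2 wt% = 120.166 / 257.546 × 100 = 46.66%.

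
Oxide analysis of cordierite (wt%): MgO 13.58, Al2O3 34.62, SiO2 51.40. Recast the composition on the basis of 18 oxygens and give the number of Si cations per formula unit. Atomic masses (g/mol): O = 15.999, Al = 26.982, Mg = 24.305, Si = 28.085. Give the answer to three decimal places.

13.58 wt% MgO ÷ 40.304 g/mol = 0.33694 mol, giving 0.33694 Mg and 0.33694 O.
34.62 wt% Al2O3 ÷ 101.961 g/mol = 0.33954 mol, giving 0.67908 Al and 1.01862 O.
51.40 wt% SiO2 ÷ 60.083 g/mol = 0.85548 mol, giving 0.85548 Si and 1.71096 O.
Oxygen sums to 3.06652; scaling by 18/3.06652 = 5.86985 puts the formula on 18 O.
Si: 0.85548 × 5.86985 = 5.022 atoms per formula unit.

5.022 Si apfu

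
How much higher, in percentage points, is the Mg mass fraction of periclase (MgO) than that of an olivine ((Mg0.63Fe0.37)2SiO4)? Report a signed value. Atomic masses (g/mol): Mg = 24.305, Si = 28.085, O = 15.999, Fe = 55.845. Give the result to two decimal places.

First mineral: 24.305 g Mg in 40.304 g formula = 60.30 wt% Mg.
Second mineral: 30.624 g Mg in 164.031 g formula = 18.67 wt% Mg.
60.30% − 18.67% gives a difference of 41.63 percentage points.

41.63 percentage points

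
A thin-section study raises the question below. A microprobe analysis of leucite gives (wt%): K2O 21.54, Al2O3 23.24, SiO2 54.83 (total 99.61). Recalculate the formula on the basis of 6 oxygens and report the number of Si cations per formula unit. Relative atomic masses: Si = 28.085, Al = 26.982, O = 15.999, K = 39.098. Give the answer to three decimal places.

2.000 Si apfu

21.54 wt% K2O ÷ 94.195 g/mol = 0.22867 mol, giving 0.45734 K and 0.22867 O.
23.24 wt% Al2O3 ÷ 101.961 g/mol = 0.22793 mol, giving 0.45586 Al and 0.68379 O.
54.83 wt% SiO2 ÷ 60.083 g/mol = 0.91257 mol, giving 0.91257 Si and 1.82514 O.
Oxygen sums to 2.73760; scaling by 6/2.73760 = 2.19170 puts the formula on 6 O.
Si: 0.91257 × 2.19170 = 2.000 atoms per formula unit.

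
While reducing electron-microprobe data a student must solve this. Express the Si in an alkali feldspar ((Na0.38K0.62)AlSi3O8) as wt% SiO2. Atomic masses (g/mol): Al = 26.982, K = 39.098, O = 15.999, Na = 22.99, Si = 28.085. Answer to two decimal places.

66.22 wt%

Molar mass of (Na0.38K0.62)AlSi3O8 = 0.38·22.99 + 0.62·39.098 + 1·26.982 + 3·28.085 + 8·15.999 = 272.206 g/mol.
Each formula unit contains 3 Si, equivalent to 3/1 = 3.0000 mol SiO2.
M(SiO2) = 1×28.085 + 2×15.999 = 60.083 g/mol.
Mass of SiO2 per formula unit = 3.0000 × 60.083 = 180.249 g.
SiO2 wt% = 180.249 / 272.206 × 100 = 66.22%.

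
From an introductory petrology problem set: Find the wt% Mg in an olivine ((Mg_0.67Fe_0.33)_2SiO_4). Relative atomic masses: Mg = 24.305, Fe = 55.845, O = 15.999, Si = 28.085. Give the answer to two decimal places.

20.17 wt%

Formula mass = 1.34×24.305 + 0.66×55.845 + 1×28.085 + 4×15.999 = 161.507 g/mol, of which 32.569 g is Mg.
So Mg makes up 32.569/161.507 = 0.2017 of the mass, i.e. 20.17%.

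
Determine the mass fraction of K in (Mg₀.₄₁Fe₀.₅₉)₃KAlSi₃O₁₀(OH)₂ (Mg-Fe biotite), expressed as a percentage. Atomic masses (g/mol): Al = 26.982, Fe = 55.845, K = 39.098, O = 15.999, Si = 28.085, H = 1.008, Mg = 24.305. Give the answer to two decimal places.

8.26 weight percent

M((Mg₀.₄₁Fe₀.₅₉)₃KAlSi₃O₁₀(OH)₂) = 473.080 g/mol.
K contributes 1 × 39.098 = 39.098 g per mole.
39.098/473.080 = 0.0826 → 8.26%.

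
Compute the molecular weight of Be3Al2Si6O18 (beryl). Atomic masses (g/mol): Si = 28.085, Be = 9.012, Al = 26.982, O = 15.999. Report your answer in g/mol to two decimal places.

Be: 3 × 9.012 = 27.0360
Al: 2 × 26.982 = 53.9640
Si: 6 × 28.085 = 168.5100
O: 18 × 15.999 = 287.9820
Summing the contributions gives the formula mass.

537.49 g/mol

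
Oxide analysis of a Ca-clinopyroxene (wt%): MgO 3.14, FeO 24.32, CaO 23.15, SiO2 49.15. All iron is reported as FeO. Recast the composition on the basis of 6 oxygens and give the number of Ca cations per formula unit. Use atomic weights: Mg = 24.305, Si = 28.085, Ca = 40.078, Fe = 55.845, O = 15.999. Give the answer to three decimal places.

MgO: 3.14/40.304 = 0.07791 mol → 0.07791 mol Mg, 0.07791 mol O.
FeO: 24.32/71.844 = 0.33851 mol → 0.33851 mol Fe, 0.33851 mol O.
CaO: 23.15/56.077 = 0.41283 mol → 0.41283 mol Ca, 0.41283 mol O.
SiO2: 49.15/60.083 = 0.81804 mol → 0.81804 mol Si, 1.63608 mol O.
Total oxygen = 2.46533 mol. Normalization factor = 6/2.46533 = 2.43375.
Ca per 6 O = 0.41283 × 2.43375 = 1.005.

1.005 Ca apfu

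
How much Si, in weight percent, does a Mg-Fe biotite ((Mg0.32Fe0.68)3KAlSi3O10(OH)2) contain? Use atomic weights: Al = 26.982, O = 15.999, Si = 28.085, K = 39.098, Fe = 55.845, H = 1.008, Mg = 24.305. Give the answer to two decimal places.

17.49 weight percent

Formula mass = 0.96·24.305 + 2.04·55.845 + 1·39.098 + 1·26.982 + 3·28.085 + 12·15.999 + 2·1.008 = 481.596 g/mol, of which 84.255 g is Si.
So Si makes up 84.255/481.596 = 0.1749 of the mass, i.e. 17.49%.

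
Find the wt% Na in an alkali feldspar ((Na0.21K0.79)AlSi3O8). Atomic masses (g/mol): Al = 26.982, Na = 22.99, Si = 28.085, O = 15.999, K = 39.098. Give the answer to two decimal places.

1.76 mass %

Molar mass of (Na0.21K0.79)AlSi3O8: 0.21·22.99 + 0.79·39.098 + 1·26.982 + 3·28.085 + 8·15.999 = 274.944 g/mol.
Mass of Na per formula unit: 0.21 × 22.99 = 4.828 g.
Weight fraction Na = 4.828 / 274.944 = 0.0176.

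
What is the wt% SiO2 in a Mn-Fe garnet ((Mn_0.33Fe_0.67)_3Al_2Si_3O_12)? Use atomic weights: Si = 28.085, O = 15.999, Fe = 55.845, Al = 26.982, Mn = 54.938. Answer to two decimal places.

M((Mn_0.33Fe_0.67)_3Al_2Si_3O_12) = 496.844 g/mol; M(SiO2) = 60.083 g/mol.
Moles SiO2 per formula unit = 3 Si ÷ 1 = 3.0000.
SiO2 fraction = (3.0000 × 60.083) / 496.844 = 180.249/496.844 = 0.3628.

36.28 wt%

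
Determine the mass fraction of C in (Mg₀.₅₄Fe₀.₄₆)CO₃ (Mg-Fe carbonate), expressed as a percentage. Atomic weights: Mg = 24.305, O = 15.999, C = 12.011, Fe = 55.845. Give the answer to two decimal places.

M((Mg₀.₅₄Fe₀.₄₆)CO₃) = 98.821 g/mol.
C contributes 1 × 12.011 = 12.011 g per mole.
12.011/98.821 = 0.1215 → 12.15%.

12.15 wt%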